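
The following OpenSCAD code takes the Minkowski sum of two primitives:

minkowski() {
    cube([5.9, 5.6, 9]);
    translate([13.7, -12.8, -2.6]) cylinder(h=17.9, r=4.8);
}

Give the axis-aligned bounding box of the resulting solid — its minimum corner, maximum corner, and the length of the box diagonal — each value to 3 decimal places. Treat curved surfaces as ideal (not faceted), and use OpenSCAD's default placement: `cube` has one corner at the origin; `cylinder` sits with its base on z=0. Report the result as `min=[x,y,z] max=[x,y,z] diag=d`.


min=[8.900,-17.600,-2.600] max=[24.400,-2.400,24.300] diag=34.567

A = translate([13.7, -12.8, -2.6]) cylinder(h=17.9, r=4.8) → bbox [8.9,-17.6,-2.6] .. [18.5,-8,15.3]
B = cube([5.9, 5.6, 9]) → bbox [0,0,0] .. [5.9,5.6,9]
lo = A.lo+B.lo = [8.9+0, -17.6+0, -2.6+0] = [8.900,-17.600,-2.600]
hi = A.hi+B.hi = [18.5+5.9, -8+5.6, 15.3+9] = [24.400,-2.400,24.300]
diag = √(15.5²+15.2²+26.9²) = √1194.9 = 34.567


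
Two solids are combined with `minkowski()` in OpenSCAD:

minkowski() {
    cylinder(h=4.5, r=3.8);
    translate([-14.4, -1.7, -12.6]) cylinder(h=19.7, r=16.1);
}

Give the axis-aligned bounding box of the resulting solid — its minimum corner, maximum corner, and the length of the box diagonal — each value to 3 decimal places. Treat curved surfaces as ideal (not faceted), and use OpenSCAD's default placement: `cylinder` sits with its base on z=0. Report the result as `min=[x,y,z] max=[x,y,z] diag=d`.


min=[-34.300,-21.600,-12.600] max=[5.500,18.200,11.600] diag=61.268

A = translate([-14.4, -1.7, -12.6]) cylinder(h=19.7, r=16.1) → bbox [-30.5,-17.8,-12.6] .. [1.7,14.4,7.1]
B = cylinder(h=4.5, r=3.8) → bbox [-3.8,-3.8,0] .. [3.8,3.8,4.5]
lo = A.lo+B.lo = [-30.5-3.8, -17.8-3.8, -12.6+0] = [-34.300,-21.600,-12.600]
hi = A.hi+B.hi = [1.7+3.8, 14.4+3.8, 7.1+4.5] = [5.500,18.200,11.600]
diag = √(39.8²+39.8²+24.2²) = √3753.72 = 61.268


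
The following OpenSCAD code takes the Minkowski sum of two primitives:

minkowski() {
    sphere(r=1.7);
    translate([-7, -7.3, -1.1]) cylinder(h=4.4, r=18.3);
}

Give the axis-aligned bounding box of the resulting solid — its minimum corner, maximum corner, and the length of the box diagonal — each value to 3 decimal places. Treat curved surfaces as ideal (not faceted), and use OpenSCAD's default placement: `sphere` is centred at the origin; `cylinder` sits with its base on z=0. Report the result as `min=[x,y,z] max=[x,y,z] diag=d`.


min=[-27.000,-27.300,-2.800] max=[13.000,12.700,5.000] diag=57.104

A = translate([-7, -7.3, -1.1]) cylinder(h=4.4, r=18.3) → bbox [-25.3,-25.6,-1.1] .. [11.3,11,3.3]
B = sphere(r=1.7) → bbox [-1.7,-1.7,-1.7] .. [1.7,1.7,1.7]
lo = A.lo+B.lo = [-25.3-1.7, -25.6-1.7, -1.1-1.7] = [-27.000,-27.300,-2.800]
hi = A.hi+B.hi = [11.3+1.7, 11+1.7, 3.3+1.7] = [13.000,12.700,5.000]
diag = √(40²+40²+7.8²) = √3260.84 = 57.104


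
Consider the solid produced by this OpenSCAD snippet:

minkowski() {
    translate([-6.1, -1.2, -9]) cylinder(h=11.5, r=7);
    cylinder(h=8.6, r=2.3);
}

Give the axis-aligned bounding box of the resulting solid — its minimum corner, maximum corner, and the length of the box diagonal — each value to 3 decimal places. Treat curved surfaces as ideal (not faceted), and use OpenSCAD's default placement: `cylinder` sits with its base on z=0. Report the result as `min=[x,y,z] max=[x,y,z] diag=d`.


A = translate([-6.1, -1.2, -9]) cylinder(h=11.5, r=7) → bbox [-13.1,-8.2,-9] .. [0.9,5.8,2.5]
B = cylinder(h=8.6, r=2.3) → bbox [-2.3,-2.3,0] .. [2.3,2.3,8.6]
lo = A.lo+B.lo = [-13.1-2.3, -8.2-2.3, -9+0] = [-15.400,-10.500,-9.000]
hi = A.hi+B.hi = [0.9+2.3, 5.8+2.3, 2.5+8.6] = [3.200,8.100,11.100]
diag = √(18.6²+18.6²+20.1²) = √1095.93 = 33.105

min=[-15.400,-10.500,-9.000] max=[3.200,8.100,11.100] diag=33.105


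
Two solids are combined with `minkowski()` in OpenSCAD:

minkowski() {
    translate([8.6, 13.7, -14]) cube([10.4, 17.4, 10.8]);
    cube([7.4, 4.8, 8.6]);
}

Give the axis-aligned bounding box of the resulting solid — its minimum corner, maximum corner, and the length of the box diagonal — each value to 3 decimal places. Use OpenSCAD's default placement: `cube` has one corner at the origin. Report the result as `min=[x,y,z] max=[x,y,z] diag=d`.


A = translate([8.6, 13.7, -14]) cube([10.4, 17.4, 10.8]) → bbox [8.6,13.7,-14] .. [19,31.1,-3.2]
B = cube([7.4, 4.8, 8.6]) → bbox [0,0,0] .. [7.4,4.8,8.6]
lo = A.lo+B.lo = [8.6+0, 13.7+0, -14+0] = [8.600,13.700,-14.000]
hi = A.hi+B.hi = [19+7.4, 31.1+4.8, -3.2+8.6] = [26.400,35.900,5.400]
diag = √(17.8²+22.2²+19.4²) = √1186.04 = 34.439

min=[8.600,13.700,-14.000] max=[26.400,35.900,5.400] diag=34.439


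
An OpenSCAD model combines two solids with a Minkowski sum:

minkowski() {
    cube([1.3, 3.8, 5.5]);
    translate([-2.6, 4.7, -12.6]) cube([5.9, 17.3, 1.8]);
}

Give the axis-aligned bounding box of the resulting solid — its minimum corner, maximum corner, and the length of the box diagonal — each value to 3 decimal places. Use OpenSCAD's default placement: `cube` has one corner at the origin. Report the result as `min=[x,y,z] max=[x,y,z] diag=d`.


A = translate([-2.6, 4.7, -12.6]) cube([5.9, 17.3, 1.8]) → bbox [-2.6,4.7,-12.6] .. [3.3,22,-10.8]
B = cube([1.3, 3.8, 5.5]) → bbox [0,0,0] .. [1.3,3.8,5.5]
lo = A.lo+B.lo = [-2.6+0, 4.7+0, -12.6+0] = [-2.600,4.700,-12.600]
hi = A.hi+B.hi = [3.3+1.3, 22+3.8, -10.8+5.5] = [4.600,25.800,-5.300]
diag = √(7.2²+21.1²+7.3²) = √550.34 = 23.459

min=[-2.600,4.700,-12.600] max=[4.600,25.800,-5.300] diag=23.459


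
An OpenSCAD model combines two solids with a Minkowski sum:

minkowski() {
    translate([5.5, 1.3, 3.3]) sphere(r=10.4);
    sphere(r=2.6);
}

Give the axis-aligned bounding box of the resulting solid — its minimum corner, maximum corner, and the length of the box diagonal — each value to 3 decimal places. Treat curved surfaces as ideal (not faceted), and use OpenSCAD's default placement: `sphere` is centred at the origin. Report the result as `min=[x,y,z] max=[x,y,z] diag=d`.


min=[-7.500,-11.700,-9.700] max=[18.500,14.300,16.300] diag=45.033

A = translate([5.5, 1.3, 3.3]) sphere(r=10.4) → bbox [-4.9,-9.1,-7.1] .. [15.9,11.7,13.7]
B = sphere(r=2.6) → bbox [-2.6,-2.6,-2.6] .. [2.6,2.6,2.6]
lo = A.lo+B.lo = [-4.9-2.6, -9.1-2.6, -7.1-2.6] = [-7.500,-11.700,-9.700]
hi = A.hi+B.hi = [15.9+2.6, 11.7+2.6, 13.7+2.6] = [18.500,14.300,16.300]
diag = √(26²+26²+26²) = √2028 = 45.033


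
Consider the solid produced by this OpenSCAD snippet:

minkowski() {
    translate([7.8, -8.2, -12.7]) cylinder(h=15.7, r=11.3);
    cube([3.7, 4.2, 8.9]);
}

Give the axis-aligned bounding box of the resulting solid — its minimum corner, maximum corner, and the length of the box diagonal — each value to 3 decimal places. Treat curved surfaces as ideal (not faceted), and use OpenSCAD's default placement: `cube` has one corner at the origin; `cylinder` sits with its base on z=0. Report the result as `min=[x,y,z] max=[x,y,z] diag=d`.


A = translate([7.8, -8.2, -12.7]) cylinder(h=15.7, r=11.3) → bbox [-3.5,-19.5,-12.7] .. [19.1,3.1,3]
B = cube([3.7, 4.2, 8.9]) → bbox [0,0,0] .. [3.7,4.2,8.9]
lo = A.lo+B.lo = [-3.5+0, -19.5+0, -12.7+0] = [-3.500,-19.500,-12.700]
hi = A.hi+B.hi = [19.1+3.7, 3.1+4.2, 3+8.9] = [22.800,7.300,11.900]
diag = √(26.3²+26.8²+24.6²) = √2015.09 = 44.890

min=[-3.500,-19.500,-12.700] max=[22.800,7.300,11.900] diag=44.890


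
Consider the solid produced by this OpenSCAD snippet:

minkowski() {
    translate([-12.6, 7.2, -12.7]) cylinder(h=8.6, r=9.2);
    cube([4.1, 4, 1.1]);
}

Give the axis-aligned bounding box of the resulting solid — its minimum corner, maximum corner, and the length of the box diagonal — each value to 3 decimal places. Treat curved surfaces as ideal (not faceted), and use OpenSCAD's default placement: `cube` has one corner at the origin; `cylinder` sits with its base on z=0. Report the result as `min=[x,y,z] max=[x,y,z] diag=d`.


A = translate([-12.6, 7.2, -12.7]) cylinder(h=8.6, r=9.2) → bbox [-21.8,-2,-12.7] .. [-3.4,16.4,-4.1]
B = cube([4.1, 4, 1.1]) → bbox [0,0,0] .. [4.1,4,1.1]
lo = A.lo+B.lo = [-21.8+0, -2+0, -12.7+0] = [-21.800,-2.000,-12.700]
hi = A.hi+B.hi = [-3.4+4.1, 16.4+4, -4.1+1.1] = [0.700,20.400,-3.000]
diag = √(22.5²+22.4²+9.7²) = √1102.1 = 33.198

min=[-21.800,-2.000,-12.700] max=[0.700,20.400,-3.000] diag=33.198


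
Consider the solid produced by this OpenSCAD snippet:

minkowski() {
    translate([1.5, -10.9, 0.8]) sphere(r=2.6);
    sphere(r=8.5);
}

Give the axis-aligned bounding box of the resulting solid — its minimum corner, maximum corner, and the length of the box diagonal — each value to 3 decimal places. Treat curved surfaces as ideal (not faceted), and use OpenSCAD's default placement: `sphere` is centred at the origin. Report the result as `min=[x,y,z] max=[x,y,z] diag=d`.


A = translate([1.5, -10.9, 0.8]) sphere(r=2.6) → bbox [-1.1,-13.5,-1.8] .. [4.1,-8.3,3.4]
B = sphere(r=8.5) → bbox [-8.5,-8.5,-8.5] .. [8.5,8.5,8.5]
lo = A.lo+B.lo = [-1.1-8.5, -13.5-8.5, -1.8-8.5] = [-9.600,-22.000,-10.300]
hi = A.hi+B.hi = [4.1+8.5, -8.3+8.5, 3.4+8.5] = [12.600,0.200,11.900]
diag = √(22.2²+22.2²+22.2²) = √1478.52 = 38.452

min=[-9.600,-22.000,-10.300] max=[12.600,0.200,11.900] diag=38.452


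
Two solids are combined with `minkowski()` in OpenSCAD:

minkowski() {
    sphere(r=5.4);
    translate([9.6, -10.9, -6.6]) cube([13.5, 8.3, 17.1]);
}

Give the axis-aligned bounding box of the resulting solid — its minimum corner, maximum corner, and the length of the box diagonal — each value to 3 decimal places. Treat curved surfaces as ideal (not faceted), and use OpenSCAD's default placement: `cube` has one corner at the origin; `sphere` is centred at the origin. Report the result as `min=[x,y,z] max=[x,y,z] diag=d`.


min=[4.200,-16.300,-12.000] max=[28.500,2.800,15.900] diag=41.638

A = translate([9.6, -10.9, -6.6]) cube([13.5, 8.3, 17.1]) → bbox [9.6,-10.9,-6.6] .. [23.1,-2.6,10.5]
B = sphere(r=5.4) → bbox [-5.4,-5.4,-5.4] .. [5.4,5.4,5.4]
lo = A.lo+B.lo = [9.6-5.4, -10.9-5.4, -6.6-5.4] = [4.200,-16.300,-12.000]
hi = A.hi+B.hi = [23.1+5.4, -2.6+5.4, 10.5+5.4] = [28.500,2.800,15.900]
diag = √(24.3²+19.1²+27.9²) = √1733.71 = 41.638


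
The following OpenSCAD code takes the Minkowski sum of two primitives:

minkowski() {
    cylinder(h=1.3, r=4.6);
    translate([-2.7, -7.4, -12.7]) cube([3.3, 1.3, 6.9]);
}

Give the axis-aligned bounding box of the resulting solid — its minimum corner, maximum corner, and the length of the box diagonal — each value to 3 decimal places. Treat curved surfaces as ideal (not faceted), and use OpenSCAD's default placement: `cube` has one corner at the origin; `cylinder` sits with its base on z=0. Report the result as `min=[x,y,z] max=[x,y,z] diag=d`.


A = translate([-2.7, -7.4, -12.7]) cube([3.3, 1.3, 6.9]) → bbox [-2.7,-7.4,-12.7] .. [0.6,-6.1,-5.8]
B = cylinder(h=1.3, r=4.6) → bbox [-4.6,-4.6,0] .. [4.6,4.6,1.3]
lo = A.lo+B.lo = [-2.7-4.6, -7.4-4.6, -12.7+0] = [-7.300,-12.000,-12.700]
hi = A.hi+B.hi = [0.6+4.6, -6.1+4.6, -5.8+1.3] = [5.200,-1.500,-4.500]
diag = √(12.5²+10.5²+8.2²) = √333.74 = 18.269

min=[-7.300,-12.000,-12.700] max=[5.200,-1.500,-4.500] diag=18.269


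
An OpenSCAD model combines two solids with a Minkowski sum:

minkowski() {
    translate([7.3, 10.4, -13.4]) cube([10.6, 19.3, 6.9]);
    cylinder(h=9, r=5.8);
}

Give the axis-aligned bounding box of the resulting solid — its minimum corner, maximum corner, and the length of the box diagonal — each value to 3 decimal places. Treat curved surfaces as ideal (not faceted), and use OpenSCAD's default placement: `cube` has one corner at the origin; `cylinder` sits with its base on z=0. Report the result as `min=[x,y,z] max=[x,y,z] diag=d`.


A = translate([7.3, 10.4, -13.4]) cube([10.6, 19.3, 6.9]) → bbox [7.3,10.4,-13.4] .. [17.9,29.7,-6.5]
B = cylinder(h=9, r=5.8) → bbox [-5.8,-5.8,0] .. [5.8,5.8,9]
lo = A.lo+B.lo = [7.3-5.8, 10.4-5.8, -13.4+0] = [1.500,4.600,-13.400]
hi = A.hi+B.hi = [17.9+5.8, 29.7+5.8, -6.5+9] = [23.700,35.500,2.500]
diag = √(22.2²+30.9²+15.9²) = √1700.46 = 41.237

min=[1.500,4.600,-13.400] max=[23.700,35.500,2.500] diag=41.237


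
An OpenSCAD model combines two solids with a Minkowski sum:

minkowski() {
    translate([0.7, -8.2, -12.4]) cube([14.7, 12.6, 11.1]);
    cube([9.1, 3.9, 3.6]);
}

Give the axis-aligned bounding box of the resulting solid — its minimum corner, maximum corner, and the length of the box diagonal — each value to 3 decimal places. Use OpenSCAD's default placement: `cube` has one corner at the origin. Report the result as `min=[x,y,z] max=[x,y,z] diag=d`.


A = translate([0.7, -8.2, -12.4]) cube([14.7, 12.6, 11.1]) → bbox [0.7,-8.2,-12.4] .. [15.4,4.4,-1.3]
B = cube([9.1, 3.9, 3.6]) → bbox [0,0,0] .. [9.1,3.9,3.6]
lo = A.lo+B.lo = [0.7+0, -8.2+0, -12.4+0] = [0.700,-8.200,-12.400]
hi = A.hi+B.hi = [15.4+9.1, 4.4+3.9, -1.3+3.6] = [24.500,8.300,2.300]
diag = √(23.8²+16.5²+14.7²) = √1054.78 = 32.477

min=[0.700,-8.200,-12.400] max=[24.500,8.300,2.300] diag=32.477


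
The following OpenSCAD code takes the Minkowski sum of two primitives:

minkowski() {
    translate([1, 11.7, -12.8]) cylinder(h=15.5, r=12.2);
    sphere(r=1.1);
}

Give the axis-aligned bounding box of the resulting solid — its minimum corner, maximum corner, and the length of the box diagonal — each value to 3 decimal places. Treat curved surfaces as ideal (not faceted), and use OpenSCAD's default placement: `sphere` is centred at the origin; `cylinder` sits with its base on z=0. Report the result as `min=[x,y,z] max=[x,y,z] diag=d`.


A = translate([1, 11.7, -12.8]) cylinder(h=15.5, r=12.2) → bbox [-11.2,-0.5,-12.8] .. [13.2,23.9,2.7]
B = sphere(r=1.1) → bbox [-1.1,-1.1,-1.1] .. [1.1,1.1,1.1]
lo = A.lo+B.lo = [-11.2-1.1, -0.5-1.1, -12.8-1.1] = [-12.300,-1.600,-13.900]
hi = A.hi+B.hi = [13.2+1.1, 23.9+1.1, 2.7+1.1] = [14.300,25.000,3.800]
diag = √(26.6²+26.6²+17.7²) = √1728.41 = 41.574

min=[-12.300,-1.600,-13.900] max=[14.300,25.000,3.800] diag=41.574


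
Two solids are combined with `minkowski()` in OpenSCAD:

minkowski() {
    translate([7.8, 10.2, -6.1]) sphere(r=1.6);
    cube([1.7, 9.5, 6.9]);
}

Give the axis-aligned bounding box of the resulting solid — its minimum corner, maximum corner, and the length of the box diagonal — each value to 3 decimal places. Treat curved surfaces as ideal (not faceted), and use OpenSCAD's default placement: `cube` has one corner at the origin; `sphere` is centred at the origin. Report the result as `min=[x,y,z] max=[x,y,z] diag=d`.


A = translate([7.8, 10.2, -6.1]) sphere(r=1.6) → bbox [6.2,8.6,-7.7] .. [9.4,11.8,-4.5]
B = cube([1.7, 9.5, 6.9]) → bbox [0,0,0] .. [1.7,9.5,6.9]
lo = A.lo+B.lo = [6.2+0, 8.6+0, -7.7+0] = [6.200,8.600,-7.700]
hi = A.hi+B.hi = [9.4+1.7, 11.8+9.5, -4.5+6.9] = [11.100,21.300,2.400]
diag = √(4.9²+12.7²+10.1²) = √287.31 = 16.950

min=[6.200,8.600,-7.700] max=[11.100,21.300,2.400] diag=16.950


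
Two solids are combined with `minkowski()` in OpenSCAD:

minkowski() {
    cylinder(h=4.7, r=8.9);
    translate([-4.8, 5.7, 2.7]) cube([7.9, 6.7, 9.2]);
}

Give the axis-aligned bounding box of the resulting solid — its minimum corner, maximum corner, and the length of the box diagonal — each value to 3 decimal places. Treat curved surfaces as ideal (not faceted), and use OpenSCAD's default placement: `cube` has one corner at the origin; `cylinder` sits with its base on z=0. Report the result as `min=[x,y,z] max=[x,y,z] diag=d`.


A = translate([-4.8, 5.7, 2.7]) cube([7.9, 6.7, 9.2]) → bbox [-4.8,5.7,2.7] .. [3.1,12.4,11.9]
B = cylinder(h=4.7, r=8.9) → bbox [-8.9,-8.9,0] .. [8.9,8.9,4.7]
lo = A.lo+B.lo = [-4.8-8.9, 5.7-8.9, 2.7+0] = [-13.700,-3.200,2.700]
hi = A.hi+B.hi = [3.1+8.9, 12.4+8.9, 11.9+4.7] = [12.000,21.300,16.600]
diag = √(25.7²+24.5²+13.9²) = √1453.95 = 38.131

min=[-13.700,-3.200,2.700] max=[12.000,21.300,16.600] diag=38.131


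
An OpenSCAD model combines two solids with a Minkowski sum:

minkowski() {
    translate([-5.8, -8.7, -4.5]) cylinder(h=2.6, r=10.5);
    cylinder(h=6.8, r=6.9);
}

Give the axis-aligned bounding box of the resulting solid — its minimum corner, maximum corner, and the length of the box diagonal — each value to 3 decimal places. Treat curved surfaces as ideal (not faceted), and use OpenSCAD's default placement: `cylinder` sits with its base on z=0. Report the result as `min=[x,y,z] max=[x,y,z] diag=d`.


min=[-23.200,-26.100,-4.500] max=[11.600,8.700,4.900] diag=50.104

A = translate([-5.8, -8.7, -4.5]) cylinder(h=2.6, r=10.5) → bbox [-16.3,-19.2,-4.5] .. [4.7,1.8,-1.9]
B = cylinder(h=6.8, r=6.9) → bbox [-6.9,-6.9,0] .. [6.9,6.9,6.8]
lo = A.lo+B.lo = [-16.3-6.9, -19.2-6.9, -4.5+0] = [-23.200,-26.100,-4.500]
hi = A.hi+B.hi = [4.7+6.9, 1.8+6.9, -1.9+6.8] = [11.600,8.700,4.900]
diag = √(34.8²+34.8²+9.4²) = √2510.44 = 50.104


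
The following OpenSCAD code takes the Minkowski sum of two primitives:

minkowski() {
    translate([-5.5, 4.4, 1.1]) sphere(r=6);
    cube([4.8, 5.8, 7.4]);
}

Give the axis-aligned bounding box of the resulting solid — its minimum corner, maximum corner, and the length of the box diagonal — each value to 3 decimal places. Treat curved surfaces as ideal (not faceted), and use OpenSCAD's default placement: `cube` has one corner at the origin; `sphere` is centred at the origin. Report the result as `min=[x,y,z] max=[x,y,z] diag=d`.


min=[-11.500,-1.600,-4.900] max=[5.300,16.200,14.500] diag=31.232

A = translate([-5.5, 4.4, 1.1]) sphere(r=6) → bbox [-11.5,-1.6,-4.9] .. [0.5,10.4,7.1]
B = cube([4.8, 5.8, 7.4]) → bbox [0,0,0] .. [4.8,5.8,7.4]
lo = A.lo+B.lo = [-11.5+0, -1.6+0, -4.9+0] = [-11.500,-1.600,-4.900]
hi = A.hi+B.hi = [0.5+4.8, 10.4+5.8, 7.1+7.4] = [5.300,16.200,14.500]
diag = √(16.8²+17.8²+19.4²) = √975.44 = 31.232


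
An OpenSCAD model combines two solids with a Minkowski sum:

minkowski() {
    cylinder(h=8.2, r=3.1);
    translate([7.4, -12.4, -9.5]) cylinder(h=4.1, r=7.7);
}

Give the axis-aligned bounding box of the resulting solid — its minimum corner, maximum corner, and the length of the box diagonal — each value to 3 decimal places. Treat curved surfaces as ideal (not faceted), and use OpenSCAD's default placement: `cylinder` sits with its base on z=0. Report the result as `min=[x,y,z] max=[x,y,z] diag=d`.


min=[-3.400,-23.200,-9.500] max=[18.200,-1.600,2.800] diag=32.930

A = translate([7.4, -12.4, -9.5]) cylinder(h=4.1, r=7.7) → bbox [-0.3,-20.1,-9.5] .. [15.1,-4.7,-5.4]
B = cylinder(h=8.2, r=3.1) → bbox [-3.1,-3.1,0] .. [3.1,3.1,8.2]
lo = A.lo+B.lo = [-0.3-3.1, -20.1-3.1, -9.5+0] = [-3.400,-23.200,-9.500]
hi = A.hi+B.hi = [15.1+3.1, -4.7+3.1, -5.4+8.2] = [18.200,-1.600,2.800]
diag = √(21.6²+21.6²+12.3²) = √1084.41 = 32.930


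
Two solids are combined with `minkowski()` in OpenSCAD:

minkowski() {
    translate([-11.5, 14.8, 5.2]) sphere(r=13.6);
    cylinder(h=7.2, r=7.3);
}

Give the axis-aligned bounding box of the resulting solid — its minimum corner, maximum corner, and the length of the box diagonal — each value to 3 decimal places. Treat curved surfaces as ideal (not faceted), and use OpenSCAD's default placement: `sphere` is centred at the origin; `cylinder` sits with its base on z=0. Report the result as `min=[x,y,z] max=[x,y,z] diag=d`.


min=[-32.400,-6.100,-8.400] max=[9.400,35.700,26.000] diag=68.395

A = translate([-11.5, 14.8, 5.2]) sphere(r=13.6) → bbox [-25.1,1.2,-8.4] .. [2.1,28.4,18.8]
B = cylinder(h=7.2, r=7.3) → bbox [-7.3,-7.3,0] .. [7.3,7.3,7.2]
lo = A.lo+B.lo = [-25.1-7.3, 1.2-7.3, -8.4+0] = [-32.400,-6.100,-8.400]
hi = A.hi+B.hi = [2.1+7.3, 28.4+7.3, 18.8+7.2] = [9.400,35.700,26.000]
diag = √(41.8²+41.8²+34.4²) = √4677.84 = 68.395


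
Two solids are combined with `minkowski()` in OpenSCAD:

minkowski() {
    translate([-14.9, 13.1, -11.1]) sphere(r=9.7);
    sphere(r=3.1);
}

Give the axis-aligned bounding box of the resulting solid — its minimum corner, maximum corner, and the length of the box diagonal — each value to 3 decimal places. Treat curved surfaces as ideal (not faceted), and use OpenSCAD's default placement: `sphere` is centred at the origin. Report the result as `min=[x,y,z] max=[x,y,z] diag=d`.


min=[-27.700,0.300,-23.900] max=[-2.100,25.900,1.700] diag=44.341

A = translate([-14.9, 13.1, -11.1]) sphere(r=9.7) → bbox [-24.6,3.4,-20.8] .. [-5.2,22.8,-1.4]
B = sphere(r=3.1) → bbox [-3.1,-3.1,-3.1] .. [3.1,3.1,3.1]
lo = A.lo+B.lo = [-24.6-3.1, 3.4-3.1, -20.8-3.1] = [-27.700,0.300,-23.900]
hi = A.hi+B.hi = [-5.2+3.1, 22.8+3.1, -1.4+3.1] = [-2.100,25.900,1.700]
diag = √(25.6²+25.6²+25.6²) = √1966.08 = 44.341


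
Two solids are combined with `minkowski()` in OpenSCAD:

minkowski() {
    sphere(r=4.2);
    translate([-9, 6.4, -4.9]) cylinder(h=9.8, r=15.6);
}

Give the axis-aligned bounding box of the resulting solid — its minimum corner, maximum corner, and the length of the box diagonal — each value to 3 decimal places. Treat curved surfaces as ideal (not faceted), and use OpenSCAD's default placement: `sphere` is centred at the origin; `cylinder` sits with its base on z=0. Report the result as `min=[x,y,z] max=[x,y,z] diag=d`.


A = translate([-9, 6.4, -4.9]) cylinder(h=9.8, r=15.6) → bbox [-24.6,-9.2,-4.9] .. [6.6,22,4.9]
B = sphere(r=4.2) → bbox [-4.2,-4.2,-4.2] .. [4.2,4.2,4.2]
lo = A.lo+B.lo = [-24.6-4.2, -9.2-4.2, -4.9-4.2] = [-28.800,-13.400,-9.100]
hi = A.hi+B.hi = [6.6+4.2, 22+4.2, 4.9+4.2] = [10.800,26.200,9.100]
diag = √(39.6²+39.6²+18.2²) = √3467.56 = 58.886

min=[-28.800,-13.400,-9.100] max=[10.800,26.200,9.100] diag=58.886


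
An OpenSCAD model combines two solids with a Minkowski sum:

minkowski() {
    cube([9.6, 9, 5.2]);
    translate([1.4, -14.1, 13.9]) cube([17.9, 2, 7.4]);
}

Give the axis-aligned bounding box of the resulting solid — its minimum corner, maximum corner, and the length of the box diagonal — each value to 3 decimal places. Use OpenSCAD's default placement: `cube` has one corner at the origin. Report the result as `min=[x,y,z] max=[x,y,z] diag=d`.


min=[1.400,-14.100,13.900] max=[28.900,-3.100,26.500] diag=32.187

A = translate([1.4, -14.1, 13.9]) cube([17.9, 2, 7.4]) → bbox [1.4,-14.1,13.9] .. [19.3,-12.1,21.3]
B = cube([9.6, 9, 5.2]) → bbox [0,0,0] .. [9.6,9,5.2]
lo = A.lo+B.lo = [1.4+0, -14.1+0, 13.9+0] = [1.400,-14.100,13.900]
hi = A.hi+B.hi = [19.3+9.6, -12.1+9, 21.3+5.2] = [28.900,-3.100,26.500]
diag = √(27.5²+11²+12.6²) = √1036.01 = 32.187


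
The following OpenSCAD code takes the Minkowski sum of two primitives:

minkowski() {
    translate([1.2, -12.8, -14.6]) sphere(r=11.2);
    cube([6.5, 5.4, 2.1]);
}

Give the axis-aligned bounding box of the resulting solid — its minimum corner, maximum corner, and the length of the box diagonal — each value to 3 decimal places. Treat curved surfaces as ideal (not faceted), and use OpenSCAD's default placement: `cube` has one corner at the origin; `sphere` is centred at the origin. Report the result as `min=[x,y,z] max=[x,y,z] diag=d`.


min=[-10.000,-24.000,-25.800] max=[18.900,3.800,-1.300] diag=46.993

A = translate([1.2, -12.8, -14.6]) sphere(r=11.2) → bbox [-10,-24,-25.8] .. [12.4,-1.6,-3.4]
B = cube([6.5, 5.4, 2.1]) → bbox [0,0,0] .. [6.5,5.4,2.1]
lo = A.lo+B.lo = [-10+0, -24+0, -25.8+0] = [-10.000,-24.000,-25.800]
hi = A.hi+B.hi = [12.4+6.5, -1.6+5.4, -3.4+2.1] = [18.900,3.800,-1.300]
diag = √(28.9²+27.8²+24.5²) = √2208.3 = 46.993


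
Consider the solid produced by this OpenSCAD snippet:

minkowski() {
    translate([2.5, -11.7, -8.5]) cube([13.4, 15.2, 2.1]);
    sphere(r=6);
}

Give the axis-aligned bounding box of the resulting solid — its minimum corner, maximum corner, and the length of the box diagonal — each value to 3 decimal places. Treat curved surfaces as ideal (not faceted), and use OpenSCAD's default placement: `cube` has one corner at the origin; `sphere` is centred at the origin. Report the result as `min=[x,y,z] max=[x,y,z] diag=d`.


A = translate([2.5, -11.7, -8.5]) cube([13.4, 15.2, 2.1]) → bbox [2.5,-11.7,-8.5] .. [15.9,3.5,-6.4]
B = sphere(r=6) → bbox [-6,-6,-6] .. [6,6,6]
lo = A.lo+B.lo = [2.5-6, -11.7-6, -8.5-6] = [-3.500,-17.700,-14.500]
hi = A.hi+B.hi = [15.9+6, 3.5+6, -6.4+6] = [21.900,9.500,-0.400]
diag = √(25.4²+27.2²+14.1²) = √1583.81 = 39.797

min=[-3.500,-17.700,-14.500] max=[21.900,9.500,-0.400] diag=39.797


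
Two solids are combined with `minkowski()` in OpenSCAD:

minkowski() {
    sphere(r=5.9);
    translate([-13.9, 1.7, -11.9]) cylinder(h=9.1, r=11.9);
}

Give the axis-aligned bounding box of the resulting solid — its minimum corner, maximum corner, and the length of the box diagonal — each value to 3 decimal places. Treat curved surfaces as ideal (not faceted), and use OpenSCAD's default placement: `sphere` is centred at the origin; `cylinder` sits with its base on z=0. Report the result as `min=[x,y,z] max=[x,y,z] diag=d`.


min=[-31.700,-16.100,-17.800] max=[3.900,19.500,3.100] diag=54.512

A = translate([-13.9, 1.7, -11.9]) cylinder(h=9.1, r=11.9) → bbox [-25.8,-10.2,-11.9] .. [-2,13.6,-2.8]
B = sphere(r=5.9) → bbox [-5.9,-5.9,-5.9] .. [5.9,5.9,5.9]
lo = A.lo+B.lo = [-25.8-5.9, -10.2-5.9, -11.9-5.9] = [-31.700,-16.100,-17.800]
hi = A.hi+B.hi = [-2+5.9, 13.6+5.9, -2.8+5.9] = [3.900,19.500,3.100]
diag = √(35.6²+35.6²+20.9²) = √2971.53 = 54.512


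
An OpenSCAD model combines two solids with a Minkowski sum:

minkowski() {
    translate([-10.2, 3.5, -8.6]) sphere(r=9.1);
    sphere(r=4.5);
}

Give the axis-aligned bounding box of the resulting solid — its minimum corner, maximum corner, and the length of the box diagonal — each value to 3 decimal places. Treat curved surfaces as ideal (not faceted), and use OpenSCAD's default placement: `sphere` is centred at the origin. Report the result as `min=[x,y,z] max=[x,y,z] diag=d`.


A = translate([-10.2, 3.5, -8.6]) sphere(r=9.1) → bbox [-19.3,-5.6,-17.7] .. [-1.1,12.6,0.5]
B = sphere(r=4.5) → bbox [-4.5,-4.5,-4.5] .. [4.5,4.5,4.5]
lo = A.lo+B.lo = [-19.3-4.5, -5.6-4.5, -17.7-4.5] = [-23.800,-10.100,-22.200]
hi = A.hi+B.hi = [-1.1+4.5, 12.6+4.5, 0.5+4.5] = [3.400,17.100,5.000]
diag = √(27.2²+27.2²+27.2²) = √2219.52 = 47.112

min=[-23.800,-10.100,-22.200] max=[3.400,17.100,5.000] diag=47.112


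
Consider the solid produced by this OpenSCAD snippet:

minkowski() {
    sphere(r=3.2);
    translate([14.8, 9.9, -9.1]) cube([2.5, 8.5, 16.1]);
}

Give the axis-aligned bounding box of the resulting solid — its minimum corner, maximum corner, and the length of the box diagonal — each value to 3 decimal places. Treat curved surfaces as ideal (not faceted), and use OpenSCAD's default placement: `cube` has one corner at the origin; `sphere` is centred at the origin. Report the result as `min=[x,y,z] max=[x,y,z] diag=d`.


min=[11.600,6.700,-12.300] max=[20.500,21.600,10.200] diag=28.416

A = translate([14.8, 9.9, -9.1]) cube([2.5, 8.5, 16.1]) → bbox [14.8,9.9,-9.1] .. [17.3,18.4,7]
B = sphere(r=3.2) → bbox [-3.2,-3.2,-3.2] .. [3.2,3.2,3.2]
lo = A.lo+B.lo = [14.8-3.2, 9.9-3.2, -9.1-3.2] = [11.600,6.700,-12.300]
hi = A.hi+B.hi = [17.3+3.2, 18.4+3.2, 7+3.2] = [20.500,21.600,10.200]
diag = √(8.9²+14.9²+22.5²) = √807.47 = 28.416


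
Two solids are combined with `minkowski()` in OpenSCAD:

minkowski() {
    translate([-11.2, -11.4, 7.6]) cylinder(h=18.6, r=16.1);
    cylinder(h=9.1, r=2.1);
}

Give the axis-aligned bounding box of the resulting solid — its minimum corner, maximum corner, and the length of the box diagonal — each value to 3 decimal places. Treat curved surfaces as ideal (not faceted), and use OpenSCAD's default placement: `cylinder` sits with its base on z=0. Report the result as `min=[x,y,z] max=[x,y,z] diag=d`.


A = translate([-11.2, -11.4, 7.6]) cylinder(h=18.6, r=16.1) → bbox [-27.3,-27.5,7.6] .. [4.9,4.7,26.2]
B = cylinder(h=9.1, r=2.1) → bbox [-2.1,-2.1,0] .. [2.1,2.1,9.1]
lo = A.lo+B.lo = [-27.3-2.1, -27.5-2.1, 7.6+0] = [-29.400,-29.600,7.600]
hi = A.hi+B.hi = [4.9+2.1, 4.7+2.1, 26.2+9.1] = [7.000,6.800,35.300]
diag = √(36.4²+36.4²+27.7²) = √3417.21 = 58.457

min=[-29.400,-29.600,7.600] max=[7.000,6.800,35.300] diag=58.457


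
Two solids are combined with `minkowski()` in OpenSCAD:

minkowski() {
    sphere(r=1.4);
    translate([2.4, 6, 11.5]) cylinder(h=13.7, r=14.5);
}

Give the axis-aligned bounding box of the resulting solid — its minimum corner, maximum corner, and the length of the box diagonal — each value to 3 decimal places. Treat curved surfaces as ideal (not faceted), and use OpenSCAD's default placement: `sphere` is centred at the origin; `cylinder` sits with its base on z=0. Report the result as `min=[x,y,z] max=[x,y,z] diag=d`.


min=[-13.500,-9.900,10.100] max=[18.300,21.900,26.600] diag=47.903

A = translate([2.4, 6, 11.5]) cylinder(h=13.7, r=14.5) → bbox [-12.1,-8.5,11.5] .. [16.9,20.5,25.2]
B = sphere(r=1.4) → bbox [-1.4,-1.4,-1.4] .. [1.4,1.4,1.4]
lo = A.lo+B.lo = [-12.1-1.4, -8.5-1.4, 11.5-1.4] = [-13.500,-9.900,10.100]
hi = A.hi+B.hi = [16.9+1.4, 20.5+1.4, 25.2+1.4] = [18.300,21.900,26.600]
diag = √(31.8²+31.8²+16.5²) = √2294.73 = 47.903


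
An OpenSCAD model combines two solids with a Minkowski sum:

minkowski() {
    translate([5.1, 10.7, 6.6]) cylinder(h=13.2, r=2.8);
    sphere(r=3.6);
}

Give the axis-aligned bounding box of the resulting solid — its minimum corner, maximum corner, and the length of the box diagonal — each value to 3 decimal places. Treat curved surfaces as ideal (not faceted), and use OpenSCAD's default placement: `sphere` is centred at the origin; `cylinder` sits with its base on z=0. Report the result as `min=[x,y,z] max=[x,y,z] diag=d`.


min=[-1.300,4.300,3.000] max=[11.500,17.100,23.400] diag=27.273

A = translate([5.1, 10.7, 6.6]) cylinder(h=13.2, r=2.8) → bbox [2.3,7.9,6.6] .. [7.9,13.5,19.8]
B = sphere(r=3.6) → bbox [-3.6,-3.6,-3.6] .. [3.6,3.6,3.6]
lo = A.lo+B.lo = [2.3-3.6, 7.9-3.6, 6.6-3.6] = [-1.300,4.300,3.000]
hi = A.hi+B.hi = [7.9+3.6, 13.5+3.6, 19.8+3.6] = [11.500,17.100,23.400]
diag = √(12.8²+12.8²+20.4²) = √743.84 = 27.273


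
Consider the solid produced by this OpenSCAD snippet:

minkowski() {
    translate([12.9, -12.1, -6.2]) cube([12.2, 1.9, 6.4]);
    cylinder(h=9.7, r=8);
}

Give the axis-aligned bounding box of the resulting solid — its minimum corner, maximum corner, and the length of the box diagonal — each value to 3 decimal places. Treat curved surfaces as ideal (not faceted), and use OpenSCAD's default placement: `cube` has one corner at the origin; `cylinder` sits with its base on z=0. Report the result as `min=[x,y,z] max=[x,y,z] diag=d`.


A = translate([12.9, -12.1, -6.2]) cube([12.2, 1.9, 6.4]) → bbox [12.9,-12.1,-6.2] .. [25.1,-10.2,0.2]
B = cylinder(h=9.7, r=8) → bbox [-8,-8,0] .. [8,8,9.7]
lo = A.lo+B.lo = [12.9-8, -12.1-8, -6.2+0] = [4.900,-20.100,-6.200]
hi = A.hi+B.hi = [25.1+8, -10.2+8, 0.2+9.7] = [33.100,-2.200,9.900]
diag = √(28.2²+17.9²+16.1²) = √1374.86 = 37.079

min=[4.900,-20.100,-6.200] max=[33.100,-2.200,9.900] diag=37.079


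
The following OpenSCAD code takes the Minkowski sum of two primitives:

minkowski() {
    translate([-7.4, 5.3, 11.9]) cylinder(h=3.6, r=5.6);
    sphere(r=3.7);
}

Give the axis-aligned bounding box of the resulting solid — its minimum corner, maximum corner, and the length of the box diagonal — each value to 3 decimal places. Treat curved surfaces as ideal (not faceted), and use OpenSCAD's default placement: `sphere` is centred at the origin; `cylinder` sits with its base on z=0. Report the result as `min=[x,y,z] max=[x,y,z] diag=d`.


A = translate([-7.4, 5.3, 11.9]) cylinder(h=3.6, r=5.6) → bbox [-13,-0.3,11.9] .. [-1.8,10.9,15.5]
B = sphere(r=3.7) → bbox [-3.7,-3.7,-3.7] .. [3.7,3.7,3.7]
lo = A.lo+B.lo = [-13-3.7, -0.3-3.7, 11.9-3.7] = [-16.700,-4.000,8.200]
hi = A.hi+B.hi = [-1.8+3.7, 10.9+3.7, 15.5+3.7] = [1.900,14.600,19.200]
diag = √(18.6²+18.6²+11²) = √812.92 = 28.512

min=[-16.700,-4.000,8.200] max=[1.900,14.600,19.200] diag=28.512


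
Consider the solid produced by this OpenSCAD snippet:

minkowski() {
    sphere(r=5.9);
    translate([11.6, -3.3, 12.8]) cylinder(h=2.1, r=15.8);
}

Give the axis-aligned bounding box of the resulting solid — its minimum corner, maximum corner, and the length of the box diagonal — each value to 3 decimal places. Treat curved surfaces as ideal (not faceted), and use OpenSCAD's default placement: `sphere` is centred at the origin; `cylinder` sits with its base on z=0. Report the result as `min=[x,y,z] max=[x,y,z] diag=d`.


min=[-10.100,-25.000,6.900] max=[33.300,18.400,20.800] diag=62.931

A = translate([11.6, -3.3, 12.8]) cylinder(h=2.1, r=15.8) → bbox [-4.2,-19.1,12.8] .. [27.4,12.5,14.9]
B = sphere(r=5.9) → bbox [-5.9,-5.9,-5.9] .. [5.9,5.9,5.9]
lo = A.lo+B.lo = [-4.2-5.9, -19.1-5.9, 12.8-5.9] = [-10.100,-25.000,6.900]
hi = A.hi+B.hi = [27.4+5.9, 12.5+5.9, 14.9+5.9] = [33.300,18.400,20.800]
diag = √(43.4²+43.4²+13.9²) = √3960.33 = 62.931


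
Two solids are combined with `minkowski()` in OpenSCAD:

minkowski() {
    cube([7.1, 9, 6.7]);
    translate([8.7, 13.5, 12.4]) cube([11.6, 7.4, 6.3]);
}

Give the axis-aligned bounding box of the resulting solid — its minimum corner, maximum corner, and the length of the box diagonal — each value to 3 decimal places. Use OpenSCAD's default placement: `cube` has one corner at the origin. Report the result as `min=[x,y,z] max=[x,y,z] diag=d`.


A = translate([8.7, 13.5, 12.4]) cube([11.6, 7.4, 6.3]) → bbox [8.7,13.5,12.4] .. [20.3,20.9,18.7]
B = cube([7.1, 9, 6.7]) → bbox [0,0,0] .. [7.1,9,6.7]
lo = A.lo+B.lo = [8.7+0, 13.5+0, 12.4+0] = [8.700,13.500,12.400]
hi = A.hi+B.hi = [20.3+7.1, 20.9+9, 18.7+6.7] = [27.400,29.900,25.400]
diag = √(18.7²+16.4²+13²) = √787.65 = 28.065

min=[8.700,13.500,12.400] max=[27.400,29.900,25.400] diag=28.065


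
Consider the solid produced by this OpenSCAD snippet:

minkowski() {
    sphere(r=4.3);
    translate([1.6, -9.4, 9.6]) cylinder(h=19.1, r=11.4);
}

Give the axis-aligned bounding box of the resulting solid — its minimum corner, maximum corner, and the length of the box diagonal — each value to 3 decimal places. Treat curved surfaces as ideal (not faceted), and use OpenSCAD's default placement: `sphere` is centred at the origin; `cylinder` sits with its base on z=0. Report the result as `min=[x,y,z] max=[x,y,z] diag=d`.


A = translate([1.6, -9.4, 9.6]) cylinder(h=19.1, r=11.4) → bbox [-9.8,-20.8,9.6] .. [13,2,28.7]
B = sphere(r=4.3) → bbox [-4.3,-4.3,-4.3] .. [4.3,4.3,4.3]
lo = A.lo+B.lo = [-9.8-4.3, -20.8-4.3, 9.6-4.3] = [-14.100,-25.100,5.300]
hi = A.hi+B.hi = [13+4.3, 2+4.3, 28.7+4.3] = [17.300,6.300,33.000]
diag = √(31.4²+31.4²+27.7²) = √2739.21 = 52.337

min=[-14.100,-25.100,5.300] max=[17.300,6.300,33.000] diag=52.337


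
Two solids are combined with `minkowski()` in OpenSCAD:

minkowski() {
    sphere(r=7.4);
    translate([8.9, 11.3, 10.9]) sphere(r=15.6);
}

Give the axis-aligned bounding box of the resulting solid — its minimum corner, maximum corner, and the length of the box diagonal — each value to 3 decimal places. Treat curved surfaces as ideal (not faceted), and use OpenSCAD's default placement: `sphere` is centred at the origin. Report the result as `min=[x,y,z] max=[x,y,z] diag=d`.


A = translate([8.9, 11.3, 10.9]) sphere(r=15.6) → bbox [-6.7,-4.3,-4.7] .. [24.5,26.9,26.5]
B = sphere(r=7.4) → bbox [-7.4,-7.4,-7.4] .. [7.4,7.4,7.4]
lo = A.lo+B.lo = [-6.7-7.4, -4.3-7.4, -4.7-7.4] = [-14.100,-11.700,-12.100]
hi = A.hi+B.hi = [24.5+7.4, 26.9+7.4, 26.5+7.4] = [31.900,34.300,33.900]
diag = √(46²+46²+46²) = √6348 = 79.674

min=[-14.100,-11.700,-12.100] max=[31.900,34.300,33.900] diag=79.674


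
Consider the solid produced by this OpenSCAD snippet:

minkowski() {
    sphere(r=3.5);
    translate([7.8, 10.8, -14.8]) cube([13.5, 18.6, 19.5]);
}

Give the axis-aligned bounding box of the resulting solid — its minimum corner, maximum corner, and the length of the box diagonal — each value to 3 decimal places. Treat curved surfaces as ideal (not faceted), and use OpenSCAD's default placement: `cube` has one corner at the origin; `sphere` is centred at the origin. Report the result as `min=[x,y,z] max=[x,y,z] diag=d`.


A = translate([7.8, 10.8, -14.8]) cube([13.5, 18.6, 19.5]) → bbox [7.8,10.8,-14.8] .. [21.3,29.4,4.7]
B = sphere(r=3.5) → bbox [-3.5,-3.5,-3.5] .. [3.5,3.5,3.5]
lo = A.lo+B.lo = [7.8-3.5, 10.8-3.5, -14.8-3.5] = [4.300,7.300,-18.300]
hi = A.hi+B.hi = [21.3+3.5, 29.4+3.5, 4.7+3.5] = [24.800,32.900,8.200]
diag = √(20.5²+25.6²+26.5²) = √1777.86 = 42.165

min=[4.300,7.300,-18.300] max=[24.800,32.900,8.200] diag=42.165


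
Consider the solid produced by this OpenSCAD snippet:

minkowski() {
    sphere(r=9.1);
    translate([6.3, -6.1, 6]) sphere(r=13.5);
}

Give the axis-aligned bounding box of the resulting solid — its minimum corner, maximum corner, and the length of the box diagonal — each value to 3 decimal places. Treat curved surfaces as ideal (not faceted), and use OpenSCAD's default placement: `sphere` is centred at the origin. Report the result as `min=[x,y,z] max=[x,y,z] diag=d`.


A = translate([6.3, -6.1, 6]) sphere(r=13.5) → bbox [-7.2,-19.6,-7.5] .. [19.8,7.4,19.5]
B = sphere(r=9.1) → bbox [-9.1,-9.1,-9.1] .. [9.1,9.1,9.1]
lo = A.lo+B.lo = [-7.2-9.1, -19.6-9.1, -7.5-9.1] = [-16.300,-28.700,-16.600]
hi = A.hi+B.hi = [19.8+9.1, 7.4+9.1, 19.5+9.1] = [28.900,16.500,28.600]
diag = √(45.2²+45.2²+45.2²) = √6129.12 = 78.289

min=[-16.300,-28.700,-16.600] max=[28.900,16.500,28.600] diag=78.289


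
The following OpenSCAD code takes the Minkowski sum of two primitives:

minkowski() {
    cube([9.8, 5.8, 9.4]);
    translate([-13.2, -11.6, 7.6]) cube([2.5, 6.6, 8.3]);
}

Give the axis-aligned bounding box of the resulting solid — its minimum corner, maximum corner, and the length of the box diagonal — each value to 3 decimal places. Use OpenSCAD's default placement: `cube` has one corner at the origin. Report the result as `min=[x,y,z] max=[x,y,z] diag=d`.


min=[-13.200,-11.600,7.600] max=[-0.900,0.800,25.300] diag=24.866

A = translate([-13.2, -11.6, 7.6]) cube([2.5, 6.6, 8.3]) → bbox [-13.2,-11.6,7.6] .. [-10.7,-5,15.9]
B = cube([9.8, 5.8, 9.4]) → bbox [0,0,0] .. [9.8,5.8,9.4]
lo = A.lo+B.lo = [-13.2+0, -11.6+0, 7.6+0] = [-13.200,-11.600,7.600]
hi = A.hi+B.hi = [-10.7+9.8, -5+5.8, 15.9+9.4] = [-0.900,0.800,25.300]
diag = √(12.3²+12.4²+17.7²) = √618.34 = 24.866


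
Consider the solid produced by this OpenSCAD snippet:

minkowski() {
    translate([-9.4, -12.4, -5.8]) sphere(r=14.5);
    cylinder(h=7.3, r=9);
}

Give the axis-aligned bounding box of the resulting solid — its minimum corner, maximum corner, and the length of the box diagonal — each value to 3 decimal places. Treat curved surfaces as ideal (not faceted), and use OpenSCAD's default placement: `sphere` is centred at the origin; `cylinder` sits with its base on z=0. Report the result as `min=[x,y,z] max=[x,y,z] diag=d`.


A = translate([-9.4, -12.4, -5.8]) sphere(r=14.5) → bbox [-23.9,-26.9,-20.3] .. [5.1,2.1,8.7]
B = cylinder(h=7.3, r=9) → bbox [-9,-9,0] .. [9,9,7.3]
lo = A.lo+B.lo = [-23.9-9, -26.9-9, -20.3+0] = [-32.900,-35.900,-20.300]
hi = A.hi+B.hi = [5.1+9, 2.1+9, 8.7+7.3] = [14.100,11.100,16.000]
diag = √(47²+47²+36.3²) = √5735.69 = 75.734

min=[-32.900,-35.900,-20.300] max=[14.100,11.100,16.000] diag=75.734


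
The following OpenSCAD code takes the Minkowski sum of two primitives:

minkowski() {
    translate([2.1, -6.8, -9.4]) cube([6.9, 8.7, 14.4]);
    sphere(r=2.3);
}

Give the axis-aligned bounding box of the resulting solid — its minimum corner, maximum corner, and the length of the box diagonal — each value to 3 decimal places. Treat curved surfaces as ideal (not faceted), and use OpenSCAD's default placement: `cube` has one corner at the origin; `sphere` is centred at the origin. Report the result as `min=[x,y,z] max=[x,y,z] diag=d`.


A = translate([2.1, -6.8, -9.4]) cube([6.9, 8.7, 14.4]) → bbox [2.1,-6.8,-9.4] .. [9,1.9,5]
B = sphere(r=2.3) → bbox [-2.3,-2.3,-2.3] .. [2.3,2.3,2.3]
lo = A.lo+B.lo = [2.1-2.3, -6.8-2.3, -9.4-2.3] = [-0.200,-9.100,-11.700]
hi = A.hi+B.hi = [9+2.3, 1.9+2.3, 5+2.3] = [11.300,4.200,7.300]
diag = √(11.5²+13.3²+19²) = √670.14 = 25.887

min=[-0.200,-9.100,-11.700] max=[11.300,4.200,7.300] diag=25.887
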